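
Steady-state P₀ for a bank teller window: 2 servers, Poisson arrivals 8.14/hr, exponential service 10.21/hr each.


a = λ/μ = 8.14/10.21 = 0.7973; ρ = a/c = 0.3986
Σ_{k=0}^{1} a^k/k! (terms k=0..1) = 1.00000 + 0.79726 = 1.79726
Tail: a^2/(2!(1−ρ)) = 0.63562/(2·0.6014) = 0.52848
P₀ = 1/(1.79726 + 0.52848) = 1/2.32573 = 0.429972

Final: 0.429972


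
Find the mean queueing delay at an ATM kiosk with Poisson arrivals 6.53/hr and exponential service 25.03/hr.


ρ = 6.53/25.03 = 0.2609
Wq = ρ/(μ−λ) = 0.2609/(25.03 − 6.53) = 0.2609/18.50 = 0.01410 hr

Final: 0.01410 hr


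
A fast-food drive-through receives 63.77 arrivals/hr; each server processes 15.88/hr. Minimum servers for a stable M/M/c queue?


Stability requires cμ > λ ⇔ c > λ/μ.
λ/μ = 63.77/15.88 = 4.0157
Minimum integer c = ⌊4.0157⌋ + 1 = 5
Check: 5·15.88 = 79.40 > 63.77, while 4·15.88 = 63.52 ≤ 63.77

Final: 5 servers


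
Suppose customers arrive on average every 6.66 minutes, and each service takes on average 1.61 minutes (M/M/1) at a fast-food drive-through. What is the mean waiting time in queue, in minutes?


λ = 60/6.66 = 9.0090 /hr
μ = 60/1.61 = 37.2671 /hr
ρ = λ/μ = 9.0090/37.2671 = 0.2417
Wq = ρ/(μ−λ) = 0.2417/(37.2671−9.0090) = 0.008555 hr
In minutes: 0.008555·60 = 0.5133 min

Final: 0.5133 min


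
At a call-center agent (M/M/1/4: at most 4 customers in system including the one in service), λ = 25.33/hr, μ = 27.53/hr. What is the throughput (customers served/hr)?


ρ = 0.9201; P_K = (1−ρ)ρ^4/(1−ρ^5) = 0.168143
λ_eff = λ(1 − P_K) = 25.33·(1 − 0.168143) = 25.33·0.831857 = 21.0709 /hr

Final: 21.0709 /hr


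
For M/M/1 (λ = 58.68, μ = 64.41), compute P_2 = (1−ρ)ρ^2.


ρ = 58.68/64.41 = 0.9110
P_n = (1−ρ)·ρ^n = (1 − 0.9110)·0.9110^2 = 0.08896·0.829991 = 0.073837

Final: 0.073837


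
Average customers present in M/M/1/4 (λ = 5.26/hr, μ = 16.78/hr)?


ρ = 5.26/16.78 = 0.3135
L = ρ[1 − (K+1)ρ^K + Kρ^(K+1)] / [(1−ρ)(1−ρ^(K+1))]
Numerator: 0.3135·(1 − 5·0.009656 + 4·0.003027) = 0.302130
Denominator: (0.6865)·(0.996973) = 0.684454
L = 0.302130/0.684454 = 0.4414

Final: 0.4414


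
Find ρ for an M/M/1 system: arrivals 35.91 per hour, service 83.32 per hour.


ρ = λ/μ = 35.91/83.32 = 0.4310

Final: 0.4310


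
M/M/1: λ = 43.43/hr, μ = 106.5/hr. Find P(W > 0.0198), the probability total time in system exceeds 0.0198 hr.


W ~ Exponential(μ−λ) for M/M/1.
μ − λ = 106.5 − 43.43 = 63.0700
P(W > t) = e^{−(μ−λ)t} = e^{−1.2488} = 0.286853

Final: 0.286853


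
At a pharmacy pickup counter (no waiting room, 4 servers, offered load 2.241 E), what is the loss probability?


B(c,a) = (a^c/c!) / Σ_{k=0}^{c} a^k/k!
a^4/4! = 1.050887
Σ terms (k=0..4): 1.00000 + 2.24100 + 2.51104 + 1.87575 + 1.05089 = 8.678675
B = 1.050887/8.678675 = 0.121088

Final: 0.121088


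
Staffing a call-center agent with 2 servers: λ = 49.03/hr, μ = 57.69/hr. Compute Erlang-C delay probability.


a = λ/μ = 0.8499; ρ = a/2 = 0.4249
P₀ = 0.403564 (from M/M/c formula)
C(c,a) = [a^c/(c!(1−ρ))]·P₀ = [0.72231/(2·0.5751)]·0.403564
= 0.62803·0.403564 = 0.253452

Final: 0.253452


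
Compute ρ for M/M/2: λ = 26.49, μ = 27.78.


ρ = λ/(cμ) = 26.49/(2·27.78) = 26.49/55.56 = 0.4768

Final: 0.4768


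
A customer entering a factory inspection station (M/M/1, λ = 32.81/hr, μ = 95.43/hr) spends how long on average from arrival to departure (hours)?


W = 1/(μ−λ) = 1/(95.43 − 32.81) = 1/62.62 = 0.01597 hr

Final: 0.01597 hr


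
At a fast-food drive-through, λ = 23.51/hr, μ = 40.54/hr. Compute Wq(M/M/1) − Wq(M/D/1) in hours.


ρ = 23.51/40.54 = 0.5799
Wq(M/M/1) = ρ/(μ−λ) = 0.5799/17.03 = 0.03405 hr
Wq(M/D/1) = ρ/(2(μ−λ)) = 0.01703 hr
Savings = 0.03405 − 0.01703 = 0.01703 hr

Final: 0.01703 hr


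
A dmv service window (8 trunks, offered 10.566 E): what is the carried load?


B(8,10.566) = 0.364045 (Erlang-B)
Carried load = a(1 − B) = 10.566·(1 − 0.364045) = 10.566·0.635955 = 6.7195 E

Final: 6.7195 Erlangs


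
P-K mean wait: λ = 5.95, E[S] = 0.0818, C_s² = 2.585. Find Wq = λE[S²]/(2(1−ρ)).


ρ = λ·E[S] = 5.95·0.0818 = 0.4867
E[S²] = E[S]²(1+C_s²) = 0.0818²·(1+2.585) = 0.023988
Wq = λ·E[S²]/(2(1−ρ)) = 5.95·0.023988/(2·0.5133) = 0.13903 hr

Final: 0.13903 hr


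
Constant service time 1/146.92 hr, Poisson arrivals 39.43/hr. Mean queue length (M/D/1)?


ρ = 39.43/146.92 = 0.2684
M/D/1: Lq = ρ²/(2(1−ρ)) = 0.07203/(2·0.7316) = 0.04922

Final: 0.04922


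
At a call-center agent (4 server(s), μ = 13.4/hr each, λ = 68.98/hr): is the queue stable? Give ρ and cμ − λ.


Total capacity cμ = 4·13.4 = 53.60/hr
ρ = λ/(cμ) = 68.98/53.60 = 1.2869
Stable ⇔ ρ < 1: NO
Spare capacity = cμ − λ = 53.60 − 68.98 = -15.38/hr

Final: ρ = 1.2869; unstable; margin = -15.38/hr


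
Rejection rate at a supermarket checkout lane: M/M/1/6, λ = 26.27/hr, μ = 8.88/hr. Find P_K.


ρ = λ/μ = 26.27/8.88 = 2.9583
P_K = (1−ρ)ρ^K/(1−ρ^(K+1)) = (-1.9583·670.320717)/(1 − 1983.032122)
= -1312.711404/-1982.032122 = 0.662306

Final: 0.662306


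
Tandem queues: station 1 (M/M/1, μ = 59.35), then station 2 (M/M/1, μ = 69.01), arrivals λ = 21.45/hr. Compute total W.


Each node sees arrival rate λ = 21.45/hr (tandem ⇒ throughput preserved).
W₁ = 1/(μ₁−λ) = 1/(59.35−21.45) = 0.02639 hr
W₂ = 1/(μ₂−λ) = 1/(69.01−21.45) = 0.02103 hr
W_total = W₁ + W₂ = 0.02639 + 0.02103 = 0.04741 hr

Final: 0.04741 hr


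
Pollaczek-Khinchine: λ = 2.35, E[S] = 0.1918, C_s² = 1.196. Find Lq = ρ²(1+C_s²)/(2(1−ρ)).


ρ = λ·E[S] = 2.35·0.1918 = 0.4507
Lq = ρ²(1+C_s²)/(2(1−ρ)) = 0.2032·(1+1.196)/(2·0.5493)
= 0.2032·2.1960/1.0985 = 0.40612

Final: 0.40612


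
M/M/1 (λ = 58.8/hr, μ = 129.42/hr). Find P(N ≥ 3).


ρ = 58.8/129.42 = 0.4543
P(N ≥ n) = ρ^n = 0.4543^3 = 0.093784

Final: 0.093784


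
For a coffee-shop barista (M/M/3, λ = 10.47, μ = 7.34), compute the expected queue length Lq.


a = λ/μ = 1.4264; ρ = a/3 = 0.4755
P₀ = 0.229042
Lq = P₀·a^c·ρ / (c!·(1−ρ)²) = 0.229042·2.90236·0.4755/(6·0.27512)
= 0.19148

Final: 0.19148


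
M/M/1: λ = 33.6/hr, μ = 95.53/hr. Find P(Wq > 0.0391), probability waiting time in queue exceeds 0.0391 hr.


ρ = 33.6/95.53 = 0.3517
P(Wq > t) = ρ·e^{−(μ−λ)t} = 0.3517·e^{−2.4215}
= 0.3517·0.088792 = 0.031230

Final: 0.031230


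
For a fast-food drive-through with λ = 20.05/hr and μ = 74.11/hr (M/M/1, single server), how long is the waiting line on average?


ρ = 20.05/74.11 = 0.2705
Lq = ρ²/(1−ρ) = 0.07319/0.7295 = 0.1003

Final: 0.1003


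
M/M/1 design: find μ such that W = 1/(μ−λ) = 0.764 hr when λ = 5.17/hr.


W = 1/(μ−λ) ⇒ μ − λ = 1/W = 1/0.764 = 1.3089
μ = λ + 1/W = 5.17 + 1.3089 = 6.4789 per hr

Final: 6.4789 /hr


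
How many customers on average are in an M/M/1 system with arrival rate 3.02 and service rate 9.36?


ρ = λ/μ = 3.02/9.36 = 0.3226
L = ρ/(1−ρ) = 0.3226/(1 − 0.3226) = 0.3226/0.6774 = 0.4763

Final: 0.4763


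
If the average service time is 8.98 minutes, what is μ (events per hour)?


μ = 1/(service time) in consistent units.
1 hour = 60 min, so μ = 60/8.98 = 6.6815 per hour

Final: 6.6815 /hr


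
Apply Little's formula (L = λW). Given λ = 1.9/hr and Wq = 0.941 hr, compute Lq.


Lq = λWq = 1.9·0.941 = 1.7879

Final: 1.7879


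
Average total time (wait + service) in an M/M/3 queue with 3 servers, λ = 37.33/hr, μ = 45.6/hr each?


a = 0.8186; ρ = 0.2729; P₀ = 0.438696
Lq = P₀·a^c·ρ/(c!(1−ρ)²) = 0.02070
Wq = Lq/λ = 0.02070/37.33 = 0.0005546 hr
W = Wq + 1/μ = 0.0005546 + 0.02193 = 0.02248 hr

Final: 0.02248 hr


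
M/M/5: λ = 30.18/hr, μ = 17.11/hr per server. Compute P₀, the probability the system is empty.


a = λ/μ = 30.18/17.11 = 1.7639; ρ = a/c = 0.3528
Σ_{k=0}^{4} a^k/k! (terms k=0..4) = 1.00000 + 1.76388 + 1.55564 + 0.91465 + 0.40333 = 5.63751
Tail: a^5/(5!(1−ρ)) = 17.07443/(120·0.6472) = 0.21984
P₀ = 1/(5.63751 + 0.21984) = 1/5.85735 = 0.170726

Final: 0.170726


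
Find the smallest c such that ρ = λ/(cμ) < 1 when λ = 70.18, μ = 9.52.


Stability requires cμ > λ ⇔ c > λ/μ.
λ/μ = 70.18/9.52 = 7.3718
Minimum integer c = ⌊7.3718⌋ + 1 = 8
Check: 8·9.52 = 76.16 > 70.18, while 7·9.52 = 66.64 ≤ 70.18

Final: 8 servers


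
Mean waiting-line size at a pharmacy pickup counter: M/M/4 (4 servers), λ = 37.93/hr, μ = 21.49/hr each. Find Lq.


a = λ/μ = 1.7650; ρ = a/4 = 0.4413
P₀ = 0.167708
Lq = P₀·a^c·ρ / (c!·(1−ρ)²) = 0.167708·9.70478·0.4413/(24·0.31220)
= 0.09585

Final: 0.09585


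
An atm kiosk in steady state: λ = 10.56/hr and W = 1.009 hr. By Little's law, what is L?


L = λW = 10.56·1.009 = 10.6550

Final: 10.6550


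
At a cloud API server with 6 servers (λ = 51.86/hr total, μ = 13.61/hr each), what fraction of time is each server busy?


ρ = λ/(cμ) = 51.86/(6·13.61) = 51.86/81.66 = 0.6351

Final: 0.6351


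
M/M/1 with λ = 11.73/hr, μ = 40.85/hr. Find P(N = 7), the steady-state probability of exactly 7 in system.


ρ = 11.73/40.85 = 0.2871
P_n = (1−ρ)·ρ^n = (1 − 0.2871)·0.2871^7 = 0.7129·0.0001610 = 0.0001147

Final: 0.0001147


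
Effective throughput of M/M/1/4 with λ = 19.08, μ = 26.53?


ρ = 0.7192; P_K = (1−ρ)ρ^4/(1−ρ^5) = 0.093022
λ_eff = λ(1 − P_K) = 19.08·(1 − 0.093022) = 19.08·0.906978 = 17.3051 /hr

Final: 17.3051 /hr


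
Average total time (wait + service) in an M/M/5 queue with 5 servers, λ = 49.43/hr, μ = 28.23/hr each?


a = 1.7510; ρ = 0.3502; P₀ = 0.172969
Lq = P₀·a^c·ρ/(c!(1−ρ)²) = 0.01968
Wq = Lq/λ = 0.01968/49.43 = 0.0003981 hr
W = Wq + 1/μ = 0.0003981 + 0.03542 = 0.03582 hr

Final: 0.03582 hr


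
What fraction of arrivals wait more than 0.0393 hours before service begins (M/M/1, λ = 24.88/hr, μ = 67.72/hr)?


ρ = 24.88/67.72 = 0.3674
P(Wq > t) = ρ·e^{−(μ−λ)t} = 0.3674·e^{−1.6836}
= 0.3674·0.185702 = 0.068226

Final: 0.068226


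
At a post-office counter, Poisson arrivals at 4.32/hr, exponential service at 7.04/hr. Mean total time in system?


W = 1/(μ−λ) = 1/(7.04 − 4.32) = 1/2.72 = 0.3676 hr

Final: 0.3676 hr


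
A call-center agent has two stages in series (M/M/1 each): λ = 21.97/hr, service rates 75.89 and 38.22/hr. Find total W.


Each node sees arrival rate λ = 21.97/hr (tandem ⇒ throughput preserved).
W₁ = 1/(μ₁−λ) = 1/(75.89−21.97) = 0.01855 hr
W₂ = 1/(μ₂−λ) = 1/(38.22−21.97) = 0.06154 hr
W_total = W₁ + W₂ = 0.01855 + 0.06154 = 0.08008 hr

Final: 0.08008 hr


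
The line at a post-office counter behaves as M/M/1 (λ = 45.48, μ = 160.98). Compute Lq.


ρ = 45.48/160.98 = 0.2825
Lq = ρ²/(1−ρ) = 0.07982/0.7175 = 0.1112

Final: 0.1112


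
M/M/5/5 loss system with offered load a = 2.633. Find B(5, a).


B(c,a) = (a^c/c!) / Σ_{k=0}^{c} a^k/k!
a^5/5! = 1.054564
Σ terms (k=0..5): 1.00000 + 2.63300 + 3.46634 + 3.04230 + 2.00259 + 1.05456 = 13.198794
B = 1.054564/13.198794 = 0.079899

Final: 0.079899


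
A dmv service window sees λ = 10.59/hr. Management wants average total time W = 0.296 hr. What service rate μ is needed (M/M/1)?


W = 1/(μ−λ) ⇒ μ − λ = 1/W = 1/0.296 = 3.3784
μ = λ + 1/W = 10.59 + 3.3784 = 13.9684 per hr

Final: 13.9684 /hr


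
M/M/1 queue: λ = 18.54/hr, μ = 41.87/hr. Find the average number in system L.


ρ = λ/μ = 18.54/41.87 = 0.4428
L = ρ/(1−ρ) = 0.4428/(1 − 0.4428) = 0.4428/0.5572 = 0.7947

Final: 0.7947


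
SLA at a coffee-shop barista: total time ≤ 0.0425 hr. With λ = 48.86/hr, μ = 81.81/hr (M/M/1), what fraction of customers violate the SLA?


W ~ Exponential(μ−λ) for M/M/1.
μ − λ = 81.81 − 48.86 = 32.9500
P(W > t) = e^{−(μ−λ)t} = e^{−1.4004} = 0.246505

Final: 0.246505


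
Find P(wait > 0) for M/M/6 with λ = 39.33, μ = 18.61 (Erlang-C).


a = λ/μ = 2.1134; ρ = a/6 = 0.3522
P₀ = 0.120579 (from M/M/c formula)
C(c,a) = [a^c/(c!(1−ρ))]·P₀ = [89.09748/(720·0.6478)]·0.120579
= 0.19103·0.120579 = 0.023035

Final: 0.023035


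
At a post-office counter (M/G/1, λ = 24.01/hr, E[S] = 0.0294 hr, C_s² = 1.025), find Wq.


ρ = λ·E[S] = 24.01·0.0294 = 0.7059
E[S²] = E[S]²(1+C_s²) = 0.0294²·(1+1.025) = 0.001750
Wq = λ·E[S²]/(2(1−ρ)) = 24.01·0.001750/(2·0.2941) = 0.07145 hr

Final: 0.07145 hr


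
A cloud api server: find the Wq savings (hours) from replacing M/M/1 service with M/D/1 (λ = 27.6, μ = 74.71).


ρ = 27.6/74.71 = 0.3694
Wq(M/M/1) = ρ/(μ−λ) = 0.3694/47.11 = 0.007842 hr
Wq(M/D/1) = ρ/(2(μ−λ)) = 0.003921 hr
Savings = 0.007842 − 0.003921 = 0.003921 hr

Final: 0.003921 hr


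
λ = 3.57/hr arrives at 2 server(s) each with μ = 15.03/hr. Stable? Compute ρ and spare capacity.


Total capacity cμ = 2·15.03 = 30.06/hr
ρ = λ/(cμ) = 3.57/30.06 = 0.1188
Stable ⇔ ρ < 1: YES
Spare capacity = cμ − λ = 30.06 − 3.57 = 26.49/hr

Final: ρ = 0.1188; stable; margin = 26.49/hr


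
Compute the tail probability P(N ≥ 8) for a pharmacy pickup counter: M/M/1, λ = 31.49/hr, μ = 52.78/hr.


ρ = 31.49/52.78 = 0.5966
P(N ≥ n) = ρ^n = 0.5966^8 = 0.016056

Final: 0.016056


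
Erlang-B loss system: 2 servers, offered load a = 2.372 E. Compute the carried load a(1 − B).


B(2,2.372) = 0.454827 (Erlang-B)
Carried load = a(1 − B) = 2.372·(1 − 0.454827) = 2.372·0.545173 = 1.2932 E

Final: 1.2932 Erlangs


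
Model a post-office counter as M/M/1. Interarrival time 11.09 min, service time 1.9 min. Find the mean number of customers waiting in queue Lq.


λ = 60/11.09 = 5.4103 /hr
μ = 60/1.9 = 31.5789 /hr
ρ = λ/μ = 5.4103/31.5789 = 0.1713
Lq = ρ²/(1−ρ) = 0.02935/0.8287 = 0.03542

Final: 0.03542


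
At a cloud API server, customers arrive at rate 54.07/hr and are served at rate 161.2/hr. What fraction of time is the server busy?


ρ = λ/μ = 54.07/161.2 = 0.3354

Final: 0.3354


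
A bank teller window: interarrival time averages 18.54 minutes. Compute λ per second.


λ = 1/(interarrival time) in consistent units.
1 second = 0.0166667 min, so λ = 0.0166667/18.54 = 0.0008990 per second

Final: 0.0008990 /sec


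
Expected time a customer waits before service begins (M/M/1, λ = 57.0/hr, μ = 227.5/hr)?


ρ = 57.0/227.5 = 0.2505
Wq = ρ/(μ−λ) = 0.2505/(227.5 − 57.0) = 0.2505/170.50 = 0.001469 hr

Final: 0.001469 hr


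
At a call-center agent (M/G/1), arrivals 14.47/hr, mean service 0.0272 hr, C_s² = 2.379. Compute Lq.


ρ = λ·E[S] = 14.47·0.0272 = 0.3936
Lq = ρ²(1+C_s²)/(2(1−ρ)) = 0.1549·(1+2.379)/(2·0.6064)
= 0.1549·3.3790/1.2128 = 0.43158

Final: 0.43158


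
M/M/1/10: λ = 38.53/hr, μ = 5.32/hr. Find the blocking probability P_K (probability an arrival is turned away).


ρ = λ/μ = 38.53/5.32 = 7.2425
P_K = (1−ρ)ρ^K/(1−ρ^(K+1)) = (-6.2425·397076117.831087)/(1 − 2875816319.554848)
= -2478740201.723761/-2875816318.554848 = 0.861926

Final: 0.861926


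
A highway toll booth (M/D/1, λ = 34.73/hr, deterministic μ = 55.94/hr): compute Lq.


ρ = 34.73/55.94 = 0.6208
M/D/1: Lq = ρ²/(2(1−ρ)) = 0.3854/(2·0.3792) = 0.50830

Final: 0.50830


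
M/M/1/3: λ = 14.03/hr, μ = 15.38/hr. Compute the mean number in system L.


ρ = 14.03/15.38 = 0.9122
L = ρ[1 − (K+1)ρ^K + Kρ^(K+1)] / [(1−ρ)(1−ρ^(K+1))]
Numerator: 0.9122·(1 − 4·0.759109 + 3·0.692477) = 0.037397
Denominator: (0.08778)·(0.307523) = 0.026993
L = 0.037397/0.026993 = 1.3854

Final: 1.3854


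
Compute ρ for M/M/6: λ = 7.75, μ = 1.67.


ρ = λ/(cμ) = 7.75/(6·1.67) = 7.75/10.02 = 0.7735

Final: 0.7735


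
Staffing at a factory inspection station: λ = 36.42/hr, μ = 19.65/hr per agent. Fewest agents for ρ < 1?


Stability requires cμ > λ ⇔ c > λ/μ.
λ/μ = 36.42/19.65 = 1.8534
Minimum integer c = ⌊1.8534⌋ + 1 = 2
Check: 2·19.65 = 39.30 > 36.42, while 1·19.65 = 19.65 ≤ 36.42

Final: 2 servers


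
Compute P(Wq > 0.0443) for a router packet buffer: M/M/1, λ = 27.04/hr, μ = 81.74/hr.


ρ = 27.04/81.74 = 0.3308
P(Wq > t) = ρ·e^{−(μ−λ)t} = 0.3308·e^{−2.4232}
= 0.3308·0.088637 = 0.029321

Final: 0.029321


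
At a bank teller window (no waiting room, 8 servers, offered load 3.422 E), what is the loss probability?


B(c,a) = (a^c/c!) / Σ_{k=0}^{c} a^k/k!
a^8/8! = 0.466358
Σ terms (k=0..8): 1.00000 + 3.42200 + 5.85504 + 6.67865 + 5.71359 + 3.91038 + 2.23022 + 1.09026 + 0.46636 = 30.366493
B = 0.466358/30.366493 = 0.015358

Final: 0.015358


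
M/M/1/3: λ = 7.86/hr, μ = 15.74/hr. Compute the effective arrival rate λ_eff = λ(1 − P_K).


ρ = 0.4994; P_K = (1−ρ)ρ^3/(1−ρ^4) = 0.066475
λ_eff = λ(1 − P_K) = 7.86·(1 − 0.066475) = 7.86·0.933525 = 7.3375 /hr

Final: 7.3375 /hr


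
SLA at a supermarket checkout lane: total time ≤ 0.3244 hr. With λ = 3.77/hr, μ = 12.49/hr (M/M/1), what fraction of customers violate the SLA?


W ~ Exponential(μ−λ) for M/M/1.
μ − λ = 12.49 − 3.77 = 8.7200
P(W > t) = e^{−(μ−λ)t} = e^{−2.8288} = 0.059086

Final: 0.059086


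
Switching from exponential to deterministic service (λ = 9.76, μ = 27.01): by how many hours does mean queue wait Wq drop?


ρ = 9.76/27.01 = 0.3613
Wq(M/M/1) = ρ/(μ−λ) = 0.3613/17.25 = 0.02095 hr
Wq(M/D/1) = ρ/(2(μ−λ)) = 0.01047 hr
Savings = 0.02095 − 0.01047 = 0.01047 hr

Final: 0.01047 hr


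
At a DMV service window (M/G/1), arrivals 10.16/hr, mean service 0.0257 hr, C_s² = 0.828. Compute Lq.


ρ = λ·E[S] = 10.16·0.0257 = 0.2611
Lq = ρ²(1+C_s²)/(2(1−ρ)) = 0.06818·(1+0.828)/(2·0.7389)
= 0.06818·1.8280/1.4778 = 0.08434

Final: 0.08434


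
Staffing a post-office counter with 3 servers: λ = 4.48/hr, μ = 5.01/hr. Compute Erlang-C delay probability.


a = λ/μ = 0.8942; ρ = a/3 = 0.2981
P₀ = 0.405878 (from M/M/c formula)
C(c,a) = [a^c/(c!(1−ρ))]·P₀ = [0.71502/(6·0.7019)]·0.405878
= 0.16978·0.405878 = 0.068908

Final: 0.068908


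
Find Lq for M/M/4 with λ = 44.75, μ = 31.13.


a = λ/μ = 1.4375; ρ = a/4 = 0.3594
P₀ = 0.235649
Lq = P₀·a^c·ρ / (c!·(1−ρ)²) = 0.235649·4.27027·0.3594/(24·0.41039)
= 0.03672

Final: 0.03672


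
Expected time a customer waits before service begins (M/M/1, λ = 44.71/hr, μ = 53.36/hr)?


ρ = 44.71/53.36 = 0.8379
Wq = ρ/(μ−λ) = 0.8379/(53.36 − 44.71) = 0.8379/8.65 = 0.09687 hr

Final: 0.09687 hr


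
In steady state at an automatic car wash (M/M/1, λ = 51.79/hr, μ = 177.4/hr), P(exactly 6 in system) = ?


ρ = 51.79/177.4 = 0.2919
P_n = (1−ρ)·ρ^n = (1 − 0.2919)·0.2919^6 = 0.7081·0.0006191 = 0.0004384

Final: 0.0004384


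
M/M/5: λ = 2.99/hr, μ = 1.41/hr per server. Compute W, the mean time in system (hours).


a = 2.1206; ρ = 0.4241; P₀ = 0.118746
Lq = P₀·a^c·ρ/(c!(1−ρ)²) = 0.05426
Wq = Lq/λ = 0.05426/2.99 = 0.01815 hr
W = Wq + 1/μ = 0.01815 + 0.70922 = 0.72737 hr

Final: 0.72737 hr


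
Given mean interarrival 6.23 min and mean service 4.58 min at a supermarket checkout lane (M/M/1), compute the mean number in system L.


λ = 60/6.23 = 9.6308 /hr
μ = 60/4.58 = 13.1004 /hr
ρ = λ/μ = 9.6308/13.1004 = 0.7352
L = ρ/(1−ρ) = 0.7352/0.2648 = 2.7758

Final: 2.7758


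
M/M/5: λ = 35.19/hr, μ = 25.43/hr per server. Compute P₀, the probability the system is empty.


a = λ/μ = 35.19/25.43 = 1.3838; ρ = a/c = 0.2768
Σ_{k=0}^{4} a^k/k! (terms k=0..4) = 1.00000 + 1.38380 + 0.95745 + 0.44164 + 0.15278 = 3.93567
Tail: a^5/(5!(1−ρ)) = 5.07416/(120·0.7232) = 0.05847
P₀ = 1/(3.93567 + 0.05847) = 1/3.99414 = 0.250367

Final: 0.250367


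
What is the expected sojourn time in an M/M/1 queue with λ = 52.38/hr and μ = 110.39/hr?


W = 1/(μ−λ) = 1/(110.39 − 52.38) = 1/58.01 = 0.01724 hr

Final: 0.01724 hr


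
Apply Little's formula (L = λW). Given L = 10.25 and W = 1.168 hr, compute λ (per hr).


λ = L/W = 10.25/1.168 = 8.7757 /hr

Final: 8.7757 /hr


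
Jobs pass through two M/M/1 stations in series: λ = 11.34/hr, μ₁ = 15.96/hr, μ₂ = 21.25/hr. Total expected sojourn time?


Each node sees arrival rate λ = 11.34/hr (tandem ⇒ throughput preserved).
W₁ = 1/(μ₁−λ) = 1/(15.96−11.34) = 0.21645 hr
W₂ = 1/(μ₂−λ) = 1/(21.25−11.34) = 0.10091 hr
W_total = W₁ + W₂ = 0.21645 + 0.10091 = 0.31736 hr

Final: 0.31736 hr


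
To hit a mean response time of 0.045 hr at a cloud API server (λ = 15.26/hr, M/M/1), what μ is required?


W = 1/(μ−λ) ⇒ μ − λ = 1/W = 1/0.045 = 22.2222
μ = λ + 1/W = 15.26 + 22.2222 = 37.4822 per hr

Final: 37.4822 /hr


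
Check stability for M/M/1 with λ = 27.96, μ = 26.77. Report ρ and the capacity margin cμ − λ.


Total capacity cμ = 1·26.77 = 26.77/hr
ρ = λ/(cμ) = 27.96/26.77 = 1.0445
Stable ⇔ ρ < 1: NO
Spare capacity = cμ − λ = 26.77 − 27.96 = -1.19/hr

Final: ρ = 1.0445; unstable; margin = -1.19/hr


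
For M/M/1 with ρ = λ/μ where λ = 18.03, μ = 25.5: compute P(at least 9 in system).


ρ = 18.03/25.5 = 0.7071
P(N ≥ n) = ρ^n = 0.7071^9 = 0.044167

Final: 0.044167


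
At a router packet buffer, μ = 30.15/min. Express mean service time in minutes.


Mean service time = 1/μ = 1/30.15 minute = 0.03317 minute
In minutes: 0.03317 × 1 = 0.03317 min

Final: 0.03317 min


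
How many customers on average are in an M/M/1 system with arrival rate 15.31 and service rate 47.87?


ρ = λ/μ = 15.31/47.87 = 0.3198
L = ρ/(1−ρ) = 0.3198/(1 − 0.3198) = 0.3198/0.6802 = 0.4702

Final: 0.4702


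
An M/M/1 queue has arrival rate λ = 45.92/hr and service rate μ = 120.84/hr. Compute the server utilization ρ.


ρ = λ/μ = 45.92/120.84 = 0.3800

Final: 0.3800


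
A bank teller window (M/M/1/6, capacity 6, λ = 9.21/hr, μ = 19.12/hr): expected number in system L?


ρ = 9.21/19.12 = 0.4817
L = ρ[1 − (K+1)ρ^K + Kρ^(K+1)] / [(1−ρ)(1−ρ^(K+1))]
Numerator: 0.4817·(1 − 7·0.012492 + 6·0.006017) = 0.456964
Denominator: (0.5183)·(0.993983) = 0.515187
L = 0.456964/0.515187 = 0.8870

Final: 0.8870


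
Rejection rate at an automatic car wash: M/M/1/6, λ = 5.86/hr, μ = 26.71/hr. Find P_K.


ρ = λ/μ = 5.86/26.71 = 0.2194
P_K = (1−ρ)ρ^K/(1−ρ^(K+1)) = (0.7806·0.0001115)/(1 − 0.00002447)
= 0.00008705/0.999976 = 0.00008705

Final: 0.00008705


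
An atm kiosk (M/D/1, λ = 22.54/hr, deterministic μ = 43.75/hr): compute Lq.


ρ = 22.54/43.75 = 0.5152
M/D/1: Lq = ρ²/(2(1−ρ)) = 0.2654/(2·0.4848) = 0.27375

Final: 0.27375


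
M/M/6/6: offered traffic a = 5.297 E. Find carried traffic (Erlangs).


B(6,5.297) = 0.214048 (Erlang-B)
Carried load = a(1 − B) = 5.297·(1 − 0.214048) = 5.297·0.785952 = 4.1632 E

Final: 4.1632 Erlangs


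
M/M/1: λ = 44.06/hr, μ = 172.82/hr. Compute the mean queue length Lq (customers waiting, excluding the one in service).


ρ = 44.06/172.82 = 0.2549
Lq = ρ²/(1−ρ) = 0.06500/0.7451 = 0.08724

Final: 0.08724


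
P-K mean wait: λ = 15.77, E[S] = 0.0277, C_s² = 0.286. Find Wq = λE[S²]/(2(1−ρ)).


ρ = λ·E[S] = 15.77·0.0277 = 0.4368
E[S²] = E[S]²(1+C_s²) = 0.0277²·(1+0.286) = 0.0009867
Wq = λ·E[S²]/(2(1−ρ)) = 15.77·0.0009867/(2·0.5632) = 0.01382 hr

Final: 0.01382 hr


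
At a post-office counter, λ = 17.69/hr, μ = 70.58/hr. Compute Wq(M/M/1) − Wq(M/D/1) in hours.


ρ = 17.69/70.58 = 0.2506
Wq(M/M/1) = ρ/(μ−λ) = 0.2506/52.89 = 0.004739 hr
Wq(M/D/1) = ρ/(2(μ−λ)) = 0.002369 hr
Savings = 0.004739 − 0.002369 = 0.002369 hr

Final: 0.002369 hr


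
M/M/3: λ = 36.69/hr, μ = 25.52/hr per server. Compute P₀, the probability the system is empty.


a = λ/μ = 36.69/25.52 = 1.4377; ρ = a/c = 0.4792
Σ_{k=0}^{2} a^k/k! (terms k=0..2) = 1.00000 + 1.43770 + 1.03348 = 3.47118
Tail: a^3/(3!(1−ρ)) = 2.97167/(6·0.5208) = 0.95105
P₀ = 1/(3.47118 + 0.95105) = 1/4.42224 = 0.226130

Final: 0.226130


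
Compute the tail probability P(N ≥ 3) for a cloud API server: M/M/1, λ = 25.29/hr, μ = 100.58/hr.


ρ = 25.29/100.58 = 0.2514
P(N ≥ n) = ρ^n = 0.2514^3 = 0.015897

Final: 0.015897


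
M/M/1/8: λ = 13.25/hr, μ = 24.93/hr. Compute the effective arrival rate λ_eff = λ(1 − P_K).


ρ = 0.5315; P_K = (1−ρ)ρ^8/(1−ρ^9) = 0.002993
λ_eff = λ(1 − P_K) = 13.25·(1 − 0.002993) = 13.25·0.997007 = 13.2103 /hr

Final: 13.2103 /hr


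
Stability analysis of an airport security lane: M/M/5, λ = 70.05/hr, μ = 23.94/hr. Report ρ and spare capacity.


Total capacity cμ = 5·23.94 = 119.70/hr
ρ = λ/(cμ) = 70.05/119.70 = 0.5852
Stable ⇔ ρ < 1: YES
Spare capacity = cμ − λ = 119.70 − 70.05 = 49.65/hr

Final: ρ = 0.5852; stable; margin = 49.65/hr


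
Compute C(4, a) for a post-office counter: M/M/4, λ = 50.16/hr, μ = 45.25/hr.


a = λ/μ = 1.1085; ρ = a/4 = 0.2771
P₀ = 0.329277 (from M/M/c formula)
C(c,a) = [a^c/(c!(1−ρ))]·P₀ = [1.50993/(24·0.7229)]·0.329277
= 0.08703·0.329277 = 0.028658

Final: 0.028658


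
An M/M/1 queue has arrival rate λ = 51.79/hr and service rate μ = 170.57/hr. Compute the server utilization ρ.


ρ = λ/μ = 51.79/170.57 = 0.3036

Final: 0.3036


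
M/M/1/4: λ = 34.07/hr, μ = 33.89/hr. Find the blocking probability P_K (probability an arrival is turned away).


ρ = λ/μ = 34.07/33.89 = 1.0053
P_K = (1−ρ)ρ^K/(1−ρ^(K+1)) = (-0.005311·1.021415)/(1 − 1.026840)
= -0.005425/-0.026840 = 0.202124

Final: 0.202124


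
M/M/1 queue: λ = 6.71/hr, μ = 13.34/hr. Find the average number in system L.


ρ = λ/μ = 6.71/13.34 = 0.5030
L = ρ/(1−ρ) = 0.5030/(1 − 0.5030) = 0.5030/0.4970 = 1.0121

Final: 1.0121


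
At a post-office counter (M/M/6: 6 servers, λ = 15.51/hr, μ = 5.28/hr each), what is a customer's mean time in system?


a = 2.9375; ρ = 0.4896; P₀ = 0.052220
Lq = P₀·a^c·ρ/(c!(1−ρ)²) = 0.08757
Wq = Lq/λ = 0.08757/15.51 = 0.005646 hr
W = Wq + 1/μ = 0.005646 + 0.18939 = 0.19504 hr

Final: 0.19504 hr


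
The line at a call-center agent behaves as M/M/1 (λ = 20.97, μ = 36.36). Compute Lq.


ρ = 20.97/36.36 = 0.5767
Lq = ρ²/(1−ρ) = 0.3326/0.4233 = 0.7858

Final: 0.7858


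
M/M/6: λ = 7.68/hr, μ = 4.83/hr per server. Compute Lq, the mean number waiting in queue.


a = λ/μ = 1.5901; ρ = a/6 = 0.2650
P₀ = 0.203839
Lq = P₀·a^c·ρ / (c!·(1−ρ)²) = 0.203839·16.16161·0.2650/(720·0.54021)
= 0.002245

Final: 0.002245


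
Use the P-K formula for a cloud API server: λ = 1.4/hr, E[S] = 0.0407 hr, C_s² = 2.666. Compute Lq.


ρ = λ·E[S] = 1.4·0.0407 = 0.05698
Lq = ρ²(1+C_s²)/(2(1−ρ)) = 0.003247·(1+2.666)/(2·0.9430)
= 0.003247·3.6660/1.8860 = 0.006311

Final: 0.006311


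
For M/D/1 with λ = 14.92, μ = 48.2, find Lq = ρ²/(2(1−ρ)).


ρ = 14.92/48.2 = 0.3095
M/D/1: Lq = ρ²/(2(1−ρ)) = 0.09582/(2·0.6905) = 0.06939

Final: 0.06939


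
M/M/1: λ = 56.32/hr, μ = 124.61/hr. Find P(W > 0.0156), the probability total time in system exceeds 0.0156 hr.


W ~ Exponential(μ−λ) for M/M/1.
μ − λ = 124.61 − 56.32 = 68.2900
P(W > t) = e^{−(μ−λ)t} = e^{−1.0653} = 0.344616

Final: 0.344616


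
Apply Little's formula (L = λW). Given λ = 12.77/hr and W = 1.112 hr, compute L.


L = λW = 12.77·1.112 = 14.2002

Final: 14.2002


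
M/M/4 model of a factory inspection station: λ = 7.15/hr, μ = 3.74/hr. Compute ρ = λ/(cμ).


ρ = λ/(cμ) = 7.15/(4·3.74) = 7.15/14.96 = 0.4779

Final: 0.4779


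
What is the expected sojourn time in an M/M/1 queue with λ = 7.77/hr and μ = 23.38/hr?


W = 1/(μ−λ) = 1/(23.38 − 7.77) = 1/15.61 = 0.06406 hr

Final: 0.06406 hr


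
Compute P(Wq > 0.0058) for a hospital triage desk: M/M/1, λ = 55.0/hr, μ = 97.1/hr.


ρ = 55.0/97.1 = 0.5664
P(Wq > t) = ρ·e^{−(μ−λ)t} = 0.5664·e^{−0.2442}
= 0.5664·0.783347 = 0.443708

Final: 0.443708


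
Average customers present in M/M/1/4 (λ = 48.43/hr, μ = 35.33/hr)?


ρ = 48.43/35.33 = 1.3708
L = ρ[1 − (K+1)ρ^K + Kρ^(K+1)] / [(1−ρ)(1−ρ^(K+1))]
Numerator: 1.3708·(1 − 5·3.530883 + 4·4.840098) = 3.709326
Denominator: (-0.3708)·(-3.840098) = 1.423869
L = 3.709326/1.423869 = 2.6051

Final: 2.6051


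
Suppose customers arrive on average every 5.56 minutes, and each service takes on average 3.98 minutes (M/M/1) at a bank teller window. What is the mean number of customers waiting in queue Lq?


λ = 60/5.56 = 10.7914 /hr
μ = 60/3.98 = 15.0754 /hr
ρ = λ/μ = 10.7914/15.0754 = 0.7158
Lq = ρ²/(1−ρ) = 0.5124/0.2842 = 1.8032

Final: 1.8032


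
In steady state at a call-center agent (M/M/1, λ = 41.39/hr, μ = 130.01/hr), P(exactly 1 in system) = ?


ρ = 41.39/130.01 = 0.3184
P_n = (1−ρ)·ρ^n = (1 − 0.3184)·0.3184^1 = 0.6816·0.318360 = 0.217007

Final: 0.217007


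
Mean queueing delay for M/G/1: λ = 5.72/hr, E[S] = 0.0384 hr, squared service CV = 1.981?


ρ = λ·E[S] = 5.72·0.0384 = 0.2196
E[S²] = E[S]²(1+C_s²) = 0.0384²·(1+1.981) = 0.004396
Wq = λ·E[S²]/(2(1−ρ)) = 5.72·0.004396/(2·0.7804) = 0.01611 hr

Final: 0.01611 hr


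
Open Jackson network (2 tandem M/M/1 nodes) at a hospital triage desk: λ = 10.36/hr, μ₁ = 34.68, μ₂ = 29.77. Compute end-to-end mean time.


Each node sees arrival rate λ = 10.36/hr (tandem ⇒ throughput preserved).
W₁ = 1/(μ₁−λ) = 1/(34.68−10.36) = 0.04112 hr
W₂ = 1/(μ₂−λ) = 1/(29.77−10.36) = 0.05152 hr
W_total = W₁ + W₂ = 0.04112 + 0.05152 = 0.09264 hr

Final: 0.09264 hr


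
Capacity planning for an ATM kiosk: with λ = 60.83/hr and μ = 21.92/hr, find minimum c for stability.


Stability requires cμ > λ ⇔ c > λ/μ.
λ/μ = 60.83/21.92 = 2.7751
Minimum integer c = ⌊2.7751⌋ + 1 = 3
Check: 3·21.92 = 65.76 > 60.83, while 2·21.92 = 43.84 ≤ 60.83

Final: 3 servers


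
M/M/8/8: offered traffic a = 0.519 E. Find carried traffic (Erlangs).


B(8,0.519) = 0.00000007770 (Erlang-B)
Carried load = a(1 − B) = 0.519·(1 − 0.00000007770) = 0.519·1.000000 = 0.5190 E

Final: 0.5190 Erlangs


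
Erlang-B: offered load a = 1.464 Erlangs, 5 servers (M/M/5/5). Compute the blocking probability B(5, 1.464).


B(c,a) = (a^c/c!) / Σ_{k=0}^{c} a^k/k!
a^5/5! = 0.056043
Σ terms (k=0..5): 1.00000 + 1.46400 + 1.07165 + 0.52296 + 0.19140 + 0.05604 = 4.306060
B = 0.056043/4.306060 = 0.013015

Final: 0.013015


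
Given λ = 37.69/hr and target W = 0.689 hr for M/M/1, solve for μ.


W = 1/(μ−λ) ⇒ μ − λ = 1/W = 1/0.689 = 1.4514
μ = λ + 1/W = 37.69 + 1.4514 = 39.1414 per hr

Final: 39.1414 /hr


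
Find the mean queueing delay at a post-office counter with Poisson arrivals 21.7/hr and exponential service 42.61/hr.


ρ = 21.7/42.61 = 0.5093
Wq = ρ/(μ−λ) = 0.5093/(42.61 − 21.7) = 0.5093/20.91 = 0.02436 hr

Final: 0.02436 hr


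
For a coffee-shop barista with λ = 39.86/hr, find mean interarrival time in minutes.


Mean interarrival time = 1/λ = 1/39.86 hour = 0.02509 hour
In minutes: 0.02509 × 60 = 1.5053 min

Final: 1.5053 min


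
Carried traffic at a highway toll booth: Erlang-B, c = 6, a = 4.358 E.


B(6,4.358) = 0.143526 (Erlang-B)
Carried load = a(1 − B) = 4.358·(1 − 0.143526) = 4.358·0.856474 = 3.7325 E

Final: 3.7325 Erlangs


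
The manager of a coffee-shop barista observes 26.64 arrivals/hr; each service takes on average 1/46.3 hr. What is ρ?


ρ = λ/μ = 26.64/46.3 = 0.5754

Final: 0.5754


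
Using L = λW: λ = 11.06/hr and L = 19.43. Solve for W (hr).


W = L/λ = 19.43/11.06 = 1.7568 hr

Final: 1.7568 hr


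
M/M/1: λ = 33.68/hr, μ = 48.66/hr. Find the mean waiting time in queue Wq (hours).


ρ = 33.68/48.66 = 0.6921
Wq = ρ/(μ−λ) = 0.6921/(48.66 − 33.68) = 0.6921/14.98 = 0.04620 hr

Final: 0.04620 hr


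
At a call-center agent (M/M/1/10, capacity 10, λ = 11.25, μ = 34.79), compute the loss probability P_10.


ρ = λ/μ = 11.25/34.79 = 0.3234
P_K = (1−ρ)ρ^K/(1−ρ^(K+1)) = (0.6766·0.00001250)/(1 − 0.000004043)
= 0.000008459/0.999996 = 0.000008459

Final: 0.000008459


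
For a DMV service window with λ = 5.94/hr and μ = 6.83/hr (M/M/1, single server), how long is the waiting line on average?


ρ = 5.94/6.83 = 0.8697
Lq = ρ²/(1−ρ) = 0.7564/0.1303 = 5.8045

Final: 5.8045


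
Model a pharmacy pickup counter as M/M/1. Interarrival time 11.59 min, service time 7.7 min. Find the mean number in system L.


λ = 60/11.59 = 5.1769 /hr
μ = 60/7.7 = 7.7922 /hr
ρ = λ/μ = 5.1769/7.7922 = 0.6644
L = ρ/(1−ρ) = 0.6644/0.3356 = 1.9794

Final: 1.9794


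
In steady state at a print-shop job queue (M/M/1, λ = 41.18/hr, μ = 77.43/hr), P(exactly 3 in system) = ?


ρ = 41.18/77.43 = 0.5318
P_n = (1−ρ)·ρ^n = (1 − 0.5318)·0.5318^3 = 0.4682·0.150429 = 0.070426

Final: 0.070426


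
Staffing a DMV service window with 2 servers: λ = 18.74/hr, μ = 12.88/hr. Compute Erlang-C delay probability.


a = λ/μ = 1.4550; ρ = a/2 = 0.7275
P₀ = 0.157753 (from M/M/c formula)
C(c,a) = [a^c/(c!(1−ρ))]·P₀ = [2.11693/(2·0.2725)]·0.157753
= 3.88406·0.157753 = 0.612722

Final: 0.612722


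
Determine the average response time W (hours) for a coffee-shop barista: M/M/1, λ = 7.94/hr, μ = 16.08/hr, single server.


W = 1/(μ−λ) = 1/(16.08 − 7.94) = 1/8.14 = 0.1229 hr

Final: 0.1229 hr


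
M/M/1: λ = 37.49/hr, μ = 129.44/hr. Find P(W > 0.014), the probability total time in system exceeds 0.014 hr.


W ~ Exponential(μ−λ) for M/M/1.
μ − λ = 129.44 − 37.49 = 91.9500
P(W > t) = e^{−(μ−λ)t} = e^{−1.2873} = 0.276015

Final: 0.276015


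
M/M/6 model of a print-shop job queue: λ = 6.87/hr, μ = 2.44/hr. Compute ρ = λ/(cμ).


ρ = λ/(cμ) = 6.87/(6·2.44) = 6.87/14.64 = 0.4693

Final: 0.4693


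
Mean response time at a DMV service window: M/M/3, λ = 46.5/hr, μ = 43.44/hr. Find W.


a = 1.0704; ρ = 0.3568; P₀ = 0.337701
Lq = P₀·a^c·ρ/(c!(1−ρ)²) = 0.05954
Wq = Lq/λ = 0.05954/46.5 = 0.001281 hr
W = Wq + 1/μ = 0.001281 + 0.02302 = 0.02430 hr

Final: 0.02430 hr


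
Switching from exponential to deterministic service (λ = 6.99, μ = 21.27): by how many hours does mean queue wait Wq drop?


ρ = 6.99/21.27 = 0.3286
Wq(M/M/1) = ρ/(μ−λ) = 0.3286/14.28 = 0.02301 hr
Wq(M/D/1) = ρ/(2(μ−λ)) = 0.01151 hr
Savings = 0.02301 − 0.01151 = 0.01151 hr

Final: 0.01151 hr


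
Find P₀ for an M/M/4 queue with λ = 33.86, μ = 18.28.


a = λ/μ = 33.86/18.28 = 1.8523; ρ = a/c = 0.4631
Σ_{k=0}^{3} a^k/k! (terms k=0..3) = 1.00000 + 1.85230 + 1.71550 + 1.05921 = 5.62701
Tail: a^4/(4!(1−ρ)) = 11.77180/(24·0.5369) = 0.91352
P₀ = 1/(5.62701 + 0.91352) = 1/6.54053 = 0.152893

Final: 0.152893


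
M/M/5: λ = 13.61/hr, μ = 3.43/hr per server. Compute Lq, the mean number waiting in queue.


a = λ/μ = 3.9679; ρ = a/5 = 0.7936
P₀ = 0.013644
Lq = P₀·a^c·ρ / (c!·(1−ρ)²) = 0.013644·983.60341·0.7936/(120·0.04261)
= 2.08307

Final: 2.08307


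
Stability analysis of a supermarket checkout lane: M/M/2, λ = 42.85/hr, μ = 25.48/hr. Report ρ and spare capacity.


Total capacity cμ = 2·25.48 = 50.96/hr
ρ = λ/(cμ) = 42.85/50.96 = 0.8409
Stable ⇔ ρ < 1: YES
Spare capacity = cμ − λ = 50.96 − 42.85 = 8.11/hr

Final: ρ = 0.8409; stable; margin = 8.11/hr


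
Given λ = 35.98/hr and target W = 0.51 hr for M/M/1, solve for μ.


W = 1/(μ−λ) ⇒ μ − λ = 1/W = 1/0.51 = 1.9608
μ = λ + 1/W = 35.98 + 1.9608 = 37.9408 per hr

Final: 37.9408 /hr


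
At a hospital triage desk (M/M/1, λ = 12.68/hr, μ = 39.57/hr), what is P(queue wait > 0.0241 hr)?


ρ = 12.68/39.57 = 0.3204
P(Wq > t) = ρ·e^{−(μ−λ)t} = 0.3204·e^{−0.6480}
= 0.3204·0.523065 = 0.167614

Final: 0.167614


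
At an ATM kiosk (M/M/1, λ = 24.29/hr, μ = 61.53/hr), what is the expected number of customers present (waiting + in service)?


ρ = λ/μ = 24.29/61.53 = 0.3948
L = ρ/(1−ρ) = 0.3948/(1 − 0.3948) = 0.3948/0.6052 = 0.6523

Final: 0.6523


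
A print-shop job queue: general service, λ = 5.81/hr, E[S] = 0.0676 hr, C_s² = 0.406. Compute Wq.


ρ = λ·E[S] = 5.81·0.0676 = 0.3928
E[S²] = E[S]²(1+C_s²) = 0.0676²·(1+0.406) = 0.006425
Wq = λ·E[S²]/(2(1−ρ)) = 5.81·0.006425/(2·0.6072) = 0.03074 hr

Final: 0.03074 hr


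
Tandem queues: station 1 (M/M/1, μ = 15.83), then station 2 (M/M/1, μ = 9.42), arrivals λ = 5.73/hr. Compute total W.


Each node sees arrival rate λ = 5.73/hr (tandem ⇒ throughput preserved).
W₁ = 1/(μ₁−λ) = 1/(15.83−5.73) = 0.09901 hr
W₂ = 1/(μ₂−λ) = 1/(9.42−5.73) = 0.27100 hr
W_total = W₁ + W₂ = 0.09901 + 0.27100 = 0.37001 hr

Final: 0.37001 hr


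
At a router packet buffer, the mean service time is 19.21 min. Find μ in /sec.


μ = 1/(service time) in consistent units.
1 second = 0.0166667 min, so μ = 0.0166667/19.21 = 0.0008676 per second

Final: 0.0008676 /sec


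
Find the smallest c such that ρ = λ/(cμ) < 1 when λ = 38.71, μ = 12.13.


Stability requires cμ > λ ⇔ c > λ/μ.
λ/μ = 38.71/12.13 = 3.1913
Minimum integer c = ⌊3.1913⌋ + 1 = 4
Check: 4·12.13 = 48.52 > 38.71, while 3·12.13 = 36.39 ≤ 38.71

Final: 4 servers


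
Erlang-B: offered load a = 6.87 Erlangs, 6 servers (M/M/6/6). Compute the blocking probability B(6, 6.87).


B(c,a) = (a^c/c!) / Σ_{k=0}^{c} a^k/k!
a^6/6! = 146.018515
Σ terms (k=0..6): 1.00000 + 6.87000 + 23.59845 + 54.04045 + 92.81447 + 127.52709 + 146.01851 = 451.868976
B = 146.018515/451.868976 = 0.323143

Final: 0.323143


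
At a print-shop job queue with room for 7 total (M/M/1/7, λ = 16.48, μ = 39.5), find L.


ρ = 16.48/39.5 = 0.4172
L = ρ[1 − (K+1)ρ^K + Kρ^(K+1)] / [(1−ρ)(1−ρ^(K+1))]
Numerator: 0.4172·(1 − 8·0.002200 + 7·0.0009181) = 0.412552
Denominator: (0.5828)·(0.999082) = 0.582250
L = 0.412552/0.582250 = 0.7085

Final: 0.7085


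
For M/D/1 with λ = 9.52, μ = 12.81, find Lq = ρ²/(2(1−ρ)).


ρ = 9.52/12.81 = 0.7432
M/D/1: Lq = ρ²/(2(1−ρ)) = 0.5523/(2·0.2568) = 1.07522

Final: 1.07522


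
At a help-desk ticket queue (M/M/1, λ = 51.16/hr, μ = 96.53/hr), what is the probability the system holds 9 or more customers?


ρ = 51.16/96.53 = 0.5300
P(N ≥ n) = ρ^n = 0.5300^9 = 0.003299

Final: 0.003299


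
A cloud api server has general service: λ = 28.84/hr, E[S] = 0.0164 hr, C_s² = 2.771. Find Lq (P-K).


ρ = λ·E[S] = 28.84·0.0164 = 0.4730
Lq = ρ²(1+C_s²)/(2(1−ρ)) = 0.2237·(1+2.771)/(2·0.5270)
= 0.2237·3.7710/1.0540 = 0.80034

Final: 0.80034


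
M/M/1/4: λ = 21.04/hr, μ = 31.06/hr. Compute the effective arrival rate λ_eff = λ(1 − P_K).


ρ = 0.6774; P_K = (1−ρ)ρ^4/(1−ρ^5) = 0.079228
λ_eff = λ(1 − P_K) = 21.04·(1 − 0.079228) = 21.04·0.920772 = 19.3730 /hr

Final: 19.3730 /hr


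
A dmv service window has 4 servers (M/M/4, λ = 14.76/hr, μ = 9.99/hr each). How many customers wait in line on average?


a = λ/μ = 1.4775; ρ = a/4 = 0.3694
P₀ = 0.226176
Lq = P₀·a^c·ρ / (c!·(1−ρ)²) = 0.226176·4.76523·0.3694/(24·0.39769)
= 0.04171

Final: 0.04171


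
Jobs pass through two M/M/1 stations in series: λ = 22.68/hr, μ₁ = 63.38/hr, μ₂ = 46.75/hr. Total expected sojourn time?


Each node sees arrival rate λ = 22.68/hr (tandem ⇒ throughput preserved).
W₁ = 1/(μ₁−λ) = 1/(63.38−22.68) = 0.02457 hr
W₂ = 1/(μ₂−λ) = 1/(46.75−22.68) = 0.04155 hr
W_total = W₁ + W₂ = 0.02457 + 0.04155 = 0.06612 hr

Final: 0.06612 hr
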